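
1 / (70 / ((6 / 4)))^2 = 9 / 19600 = 0.00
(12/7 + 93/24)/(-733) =-313/41048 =-0.01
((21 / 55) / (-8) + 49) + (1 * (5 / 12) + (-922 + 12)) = -1136033 / 1320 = -860.63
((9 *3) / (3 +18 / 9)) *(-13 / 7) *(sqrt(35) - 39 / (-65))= -65.35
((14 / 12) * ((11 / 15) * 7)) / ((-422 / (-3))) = 539 / 12660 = 0.04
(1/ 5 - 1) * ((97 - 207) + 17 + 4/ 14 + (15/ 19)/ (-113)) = 5574032/ 75145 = 74.18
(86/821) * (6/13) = 516/10673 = 0.05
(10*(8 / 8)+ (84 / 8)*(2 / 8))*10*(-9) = -4545 / 4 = -1136.25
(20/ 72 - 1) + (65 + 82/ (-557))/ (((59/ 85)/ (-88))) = -4864027939/ 591534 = -8222.74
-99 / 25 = -3.96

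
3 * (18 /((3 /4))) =72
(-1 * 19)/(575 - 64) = -19/511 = -0.04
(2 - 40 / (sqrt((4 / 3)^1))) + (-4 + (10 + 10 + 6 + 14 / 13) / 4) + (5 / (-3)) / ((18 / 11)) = 2633 / 702 - 20* sqrt(3) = -30.89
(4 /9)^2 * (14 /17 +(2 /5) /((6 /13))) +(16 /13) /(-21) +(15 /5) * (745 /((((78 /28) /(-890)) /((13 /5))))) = -3489561349324 /1879605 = -1856539.72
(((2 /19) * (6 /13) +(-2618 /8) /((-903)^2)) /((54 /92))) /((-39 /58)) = -3698639729 /30297220317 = -0.12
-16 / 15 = -1.07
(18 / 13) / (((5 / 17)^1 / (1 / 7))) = 306 / 455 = 0.67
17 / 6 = 2.83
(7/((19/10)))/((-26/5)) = -175/247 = -0.71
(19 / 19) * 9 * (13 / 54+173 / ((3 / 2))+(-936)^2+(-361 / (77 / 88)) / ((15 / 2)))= 1655935907 / 210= 7885409.08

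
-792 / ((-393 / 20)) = 5280 / 131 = 40.31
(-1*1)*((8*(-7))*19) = 1064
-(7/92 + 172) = -15831/92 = -172.08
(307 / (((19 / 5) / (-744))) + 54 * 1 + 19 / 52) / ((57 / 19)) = -59332367 / 2964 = -20017.67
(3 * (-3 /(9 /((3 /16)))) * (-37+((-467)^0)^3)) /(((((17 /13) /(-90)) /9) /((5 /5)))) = -4181.03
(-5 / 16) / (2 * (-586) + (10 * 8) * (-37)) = 5 / 66112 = 0.00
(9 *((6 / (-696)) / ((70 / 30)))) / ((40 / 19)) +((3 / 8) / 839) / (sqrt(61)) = -513 / 32480 +3 *sqrt(61) / 409432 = -0.02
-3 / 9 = -1 / 3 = -0.33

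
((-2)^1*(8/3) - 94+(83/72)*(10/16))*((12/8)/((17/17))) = -56801/384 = -147.92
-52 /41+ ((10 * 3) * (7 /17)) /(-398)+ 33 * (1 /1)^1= 4396978 /138703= 31.70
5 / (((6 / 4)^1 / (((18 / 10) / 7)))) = 6 / 7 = 0.86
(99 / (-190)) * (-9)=891 / 190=4.69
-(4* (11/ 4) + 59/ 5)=-114/ 5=-22.80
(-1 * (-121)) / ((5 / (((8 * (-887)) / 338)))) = -429308 / 845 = -508.06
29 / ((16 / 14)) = 25.38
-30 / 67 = -0.45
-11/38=-0.29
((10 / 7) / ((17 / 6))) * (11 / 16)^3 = 19965 / 121856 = 0.16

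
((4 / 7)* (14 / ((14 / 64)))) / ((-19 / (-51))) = 98.17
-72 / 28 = -18 / 7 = -2.57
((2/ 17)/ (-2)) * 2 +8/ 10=58/ 85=0.68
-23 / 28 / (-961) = 23 / 26908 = 0.00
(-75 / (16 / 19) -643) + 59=-10769 / 16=-673.06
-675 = -675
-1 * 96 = -96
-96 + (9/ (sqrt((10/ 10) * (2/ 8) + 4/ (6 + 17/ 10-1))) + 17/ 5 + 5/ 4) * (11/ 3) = -1579/ 20 + 66 * sqrt(15209)/ 227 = -43.09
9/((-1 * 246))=-3/82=-0.04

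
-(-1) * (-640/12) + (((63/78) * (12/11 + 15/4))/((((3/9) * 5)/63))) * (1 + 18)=47272429/17160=2754.80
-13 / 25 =-0.52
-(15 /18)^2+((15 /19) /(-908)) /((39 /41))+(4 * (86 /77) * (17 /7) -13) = -1547973593 /543981438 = -2.85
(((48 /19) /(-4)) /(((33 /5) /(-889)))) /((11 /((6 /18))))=17780 /6897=2.58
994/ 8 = 497/ 4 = 124.25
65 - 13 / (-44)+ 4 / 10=14453 / 220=65.70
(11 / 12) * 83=913 / 12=76.08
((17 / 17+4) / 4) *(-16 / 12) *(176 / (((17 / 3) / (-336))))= 295680 / 17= 17392.94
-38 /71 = -0.54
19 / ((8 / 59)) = 1121 / 8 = 140.12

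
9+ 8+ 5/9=158/9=17.56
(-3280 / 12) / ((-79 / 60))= 16400 / 79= 207.59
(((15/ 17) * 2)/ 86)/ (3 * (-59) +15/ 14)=-70/ 600151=-0.00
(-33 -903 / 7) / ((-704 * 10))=81 / 3520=0.02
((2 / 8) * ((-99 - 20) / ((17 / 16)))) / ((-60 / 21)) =49 / 5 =9.80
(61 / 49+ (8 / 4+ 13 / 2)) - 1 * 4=563 / 98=5.74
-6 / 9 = -2 / 3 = -0.67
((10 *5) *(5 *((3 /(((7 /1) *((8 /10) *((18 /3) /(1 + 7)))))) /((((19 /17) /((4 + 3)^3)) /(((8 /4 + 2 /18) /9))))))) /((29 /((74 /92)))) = 19263125 /54027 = 356.55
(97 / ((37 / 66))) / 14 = 12.36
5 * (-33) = -165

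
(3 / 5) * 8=24 / 5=4.80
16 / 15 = 1.07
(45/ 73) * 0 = 0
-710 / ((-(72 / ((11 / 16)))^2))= 42955 / 663552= 0.06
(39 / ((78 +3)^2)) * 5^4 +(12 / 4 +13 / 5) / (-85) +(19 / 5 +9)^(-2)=13916414219 / 3807129600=3.66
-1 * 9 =-9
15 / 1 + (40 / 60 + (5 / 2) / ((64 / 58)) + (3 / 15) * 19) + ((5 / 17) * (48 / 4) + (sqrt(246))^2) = 4426991 / 16320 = 271.26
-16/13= -1.23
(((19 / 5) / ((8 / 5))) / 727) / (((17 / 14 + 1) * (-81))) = -133 / 7301988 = -0.00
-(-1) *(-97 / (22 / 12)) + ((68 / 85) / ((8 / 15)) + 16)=-779 / 22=-35.41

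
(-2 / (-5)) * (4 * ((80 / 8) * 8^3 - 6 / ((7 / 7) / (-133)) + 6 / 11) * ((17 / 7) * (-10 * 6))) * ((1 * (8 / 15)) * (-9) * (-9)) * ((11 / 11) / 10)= -5961023.70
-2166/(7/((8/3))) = -5776/7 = -825.14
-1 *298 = -298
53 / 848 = 1 / 16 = 0.06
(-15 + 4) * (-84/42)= 22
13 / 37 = 0.35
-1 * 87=-87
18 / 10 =9 / 5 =1.80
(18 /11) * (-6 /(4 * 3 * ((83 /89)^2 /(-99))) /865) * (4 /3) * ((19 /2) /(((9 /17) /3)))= 46052694 /5958985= 7.73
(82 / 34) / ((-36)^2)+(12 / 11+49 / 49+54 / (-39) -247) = -775961177 / 3150576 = -246.29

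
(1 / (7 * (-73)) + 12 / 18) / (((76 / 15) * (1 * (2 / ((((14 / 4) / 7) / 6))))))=5095 / 932064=0.01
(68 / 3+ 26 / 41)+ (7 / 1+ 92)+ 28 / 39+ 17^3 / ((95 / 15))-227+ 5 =6853504 / 10127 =676.76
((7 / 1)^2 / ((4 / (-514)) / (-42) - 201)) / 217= -37779 / 33628676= -0.00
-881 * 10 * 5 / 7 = -44050 / 7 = -6292.86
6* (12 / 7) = 72 / 7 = 10.29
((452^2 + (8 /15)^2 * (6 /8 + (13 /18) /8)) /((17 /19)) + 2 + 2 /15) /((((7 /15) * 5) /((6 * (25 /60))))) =244652.32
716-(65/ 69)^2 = 3404651/ 4761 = 715.11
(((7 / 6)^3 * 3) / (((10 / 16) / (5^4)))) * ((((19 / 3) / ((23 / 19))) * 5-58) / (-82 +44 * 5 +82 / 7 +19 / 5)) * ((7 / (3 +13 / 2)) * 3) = -46156223750 / 21132009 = -2184.19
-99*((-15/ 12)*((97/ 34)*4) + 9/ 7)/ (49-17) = 305811/ 7616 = 40.15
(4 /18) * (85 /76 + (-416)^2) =13152341 /342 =38457.14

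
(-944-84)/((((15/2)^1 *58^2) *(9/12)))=-2056/37845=-0.05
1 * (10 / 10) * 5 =5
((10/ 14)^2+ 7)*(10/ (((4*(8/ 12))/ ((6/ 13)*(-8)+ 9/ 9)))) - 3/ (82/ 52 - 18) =-419886/ 5551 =-75.64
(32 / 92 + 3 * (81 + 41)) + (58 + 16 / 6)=29464 / 69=427.01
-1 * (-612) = 612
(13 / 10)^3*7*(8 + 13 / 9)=261443 / 1800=145.25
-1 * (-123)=123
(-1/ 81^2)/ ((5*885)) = -1/ 29032425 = -0.00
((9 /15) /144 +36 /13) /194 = 0.01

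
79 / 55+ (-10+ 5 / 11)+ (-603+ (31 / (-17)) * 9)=-586732 / 935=-627.52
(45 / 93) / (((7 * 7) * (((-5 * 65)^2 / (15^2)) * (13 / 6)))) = 162 / 16686215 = 0.00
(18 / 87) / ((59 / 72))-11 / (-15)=0.99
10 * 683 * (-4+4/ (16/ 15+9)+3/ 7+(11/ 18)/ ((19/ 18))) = -355965940/ 20083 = -17724.74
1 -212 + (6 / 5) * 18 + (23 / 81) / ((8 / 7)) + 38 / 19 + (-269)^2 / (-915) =-52618607 / 197640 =-266.23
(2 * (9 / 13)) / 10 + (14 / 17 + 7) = 8798 / 1105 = 7.96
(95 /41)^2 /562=9025 /944722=0.01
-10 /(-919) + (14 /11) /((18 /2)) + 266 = 24214802 /90981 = 266.15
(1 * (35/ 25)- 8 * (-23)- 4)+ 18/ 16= 7301/ 40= 182.52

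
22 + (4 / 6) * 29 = 41.33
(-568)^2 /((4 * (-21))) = -80656 /21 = -3840.76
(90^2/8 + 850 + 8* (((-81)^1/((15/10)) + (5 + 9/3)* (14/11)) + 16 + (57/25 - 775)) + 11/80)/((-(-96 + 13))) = -19983339/365200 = -54.72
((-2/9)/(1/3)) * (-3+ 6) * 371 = -742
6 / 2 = 3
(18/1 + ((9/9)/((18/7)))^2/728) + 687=23755687/33696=705.00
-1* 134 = -134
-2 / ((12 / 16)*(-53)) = 8 / 159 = 0.05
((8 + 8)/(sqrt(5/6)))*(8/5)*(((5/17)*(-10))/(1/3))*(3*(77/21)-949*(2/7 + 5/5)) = 6500352*sqrt(30)/119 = 299192.39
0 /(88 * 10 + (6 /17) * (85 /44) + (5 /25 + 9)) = 0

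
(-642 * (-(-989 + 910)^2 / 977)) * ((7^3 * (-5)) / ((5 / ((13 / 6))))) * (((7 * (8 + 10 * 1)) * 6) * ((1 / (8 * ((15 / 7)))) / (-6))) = 437716348251 / 19540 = 22401041.36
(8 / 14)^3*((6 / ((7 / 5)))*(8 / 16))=960 / 2401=0.40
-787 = -787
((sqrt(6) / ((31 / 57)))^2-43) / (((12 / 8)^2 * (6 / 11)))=-18.51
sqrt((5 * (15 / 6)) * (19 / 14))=5 * sqrt(133) / 14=4.12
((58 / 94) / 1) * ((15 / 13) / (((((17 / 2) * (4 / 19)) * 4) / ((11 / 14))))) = 90915 / 1163344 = 0.08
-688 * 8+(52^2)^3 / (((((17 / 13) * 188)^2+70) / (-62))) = -103606366658688 / 5113123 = -20262834.80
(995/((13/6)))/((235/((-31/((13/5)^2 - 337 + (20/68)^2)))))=267426150/1457454349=0.18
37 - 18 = 19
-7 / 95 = -0.07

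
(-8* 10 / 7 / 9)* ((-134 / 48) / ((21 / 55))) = 36850 / 3969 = 9.28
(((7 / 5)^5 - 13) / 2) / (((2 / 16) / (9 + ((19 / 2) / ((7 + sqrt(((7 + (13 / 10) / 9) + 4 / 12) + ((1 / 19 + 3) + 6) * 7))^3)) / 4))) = -42630333737611467564 / 162916847932165625 - 86481328753782 * sqrt(23017930) / 32583369586433125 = -274.40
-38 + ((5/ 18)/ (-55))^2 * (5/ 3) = -4469251/ 117612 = -38.00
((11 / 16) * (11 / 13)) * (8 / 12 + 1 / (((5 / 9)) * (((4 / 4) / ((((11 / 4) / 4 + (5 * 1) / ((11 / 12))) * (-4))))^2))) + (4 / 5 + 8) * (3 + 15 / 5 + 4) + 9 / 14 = 251968909 / 349440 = 721.06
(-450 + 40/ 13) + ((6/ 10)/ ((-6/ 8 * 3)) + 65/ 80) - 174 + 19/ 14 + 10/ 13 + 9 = -13306039/ 21840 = -609.25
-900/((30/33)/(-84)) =83160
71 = 71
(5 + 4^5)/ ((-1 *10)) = -1029/ 10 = -102.90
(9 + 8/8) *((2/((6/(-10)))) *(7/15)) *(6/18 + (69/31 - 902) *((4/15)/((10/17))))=6339.89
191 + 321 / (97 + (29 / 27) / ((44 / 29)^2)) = 194.29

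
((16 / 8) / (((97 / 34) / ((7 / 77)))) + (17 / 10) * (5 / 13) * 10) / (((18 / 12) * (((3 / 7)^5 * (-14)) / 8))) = -1759049432 / 10111959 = -173.96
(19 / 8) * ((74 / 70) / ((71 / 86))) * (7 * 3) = 90687 / 1420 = 63.86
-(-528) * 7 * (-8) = -29568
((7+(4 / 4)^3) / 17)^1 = 8 / 17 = 0.47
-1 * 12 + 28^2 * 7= 5476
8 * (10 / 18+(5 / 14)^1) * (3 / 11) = 460 / 231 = 1.99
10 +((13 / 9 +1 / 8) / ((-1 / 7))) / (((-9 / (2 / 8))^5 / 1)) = 43535647511 / 4353564672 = 10.00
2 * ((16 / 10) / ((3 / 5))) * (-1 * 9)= -48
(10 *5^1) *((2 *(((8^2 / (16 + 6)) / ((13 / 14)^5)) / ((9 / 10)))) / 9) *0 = 0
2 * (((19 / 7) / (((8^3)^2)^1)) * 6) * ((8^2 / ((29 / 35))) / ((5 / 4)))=57 / 7424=0.01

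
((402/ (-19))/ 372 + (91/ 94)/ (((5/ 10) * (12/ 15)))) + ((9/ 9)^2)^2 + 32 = 3915853/ 110732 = 35.36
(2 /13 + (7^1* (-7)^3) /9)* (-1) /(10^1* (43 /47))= 293233 /10062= 29.14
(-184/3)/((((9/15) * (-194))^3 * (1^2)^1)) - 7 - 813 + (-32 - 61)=-67494903494/73926513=-913.00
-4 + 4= 0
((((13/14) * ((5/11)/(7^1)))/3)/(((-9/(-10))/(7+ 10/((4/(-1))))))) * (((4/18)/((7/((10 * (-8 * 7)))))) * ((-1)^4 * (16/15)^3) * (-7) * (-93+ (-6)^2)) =-16187392/18711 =-865.13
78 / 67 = 1.16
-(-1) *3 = 3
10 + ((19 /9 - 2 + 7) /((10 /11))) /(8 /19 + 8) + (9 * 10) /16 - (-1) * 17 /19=596743 /34200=17.45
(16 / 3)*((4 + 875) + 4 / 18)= 126608 / 27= 4689.19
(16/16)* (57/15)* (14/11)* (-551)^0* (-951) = -252966/55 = -4599.38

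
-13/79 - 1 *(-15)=1172/79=14.84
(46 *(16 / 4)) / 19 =184 / 19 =9.68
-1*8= -8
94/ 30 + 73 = 1142/ 15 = 76.13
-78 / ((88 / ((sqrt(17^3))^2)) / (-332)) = 15903381 / 11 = 1445761.91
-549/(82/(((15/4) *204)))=-419985/82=-5121.77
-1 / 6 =-0.17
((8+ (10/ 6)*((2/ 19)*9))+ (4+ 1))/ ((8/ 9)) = 2493/ 152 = 16.40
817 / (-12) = -817 / 12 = -68.08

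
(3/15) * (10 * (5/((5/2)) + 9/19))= 94/19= 4.95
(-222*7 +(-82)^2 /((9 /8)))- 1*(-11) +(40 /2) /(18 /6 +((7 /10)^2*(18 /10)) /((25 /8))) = 136622695 /30771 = 4439.98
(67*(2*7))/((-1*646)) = -469/323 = -1.45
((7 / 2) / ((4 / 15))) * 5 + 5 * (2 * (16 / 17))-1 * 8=67.04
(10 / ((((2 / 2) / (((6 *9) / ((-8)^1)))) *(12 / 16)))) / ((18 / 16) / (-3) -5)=16.74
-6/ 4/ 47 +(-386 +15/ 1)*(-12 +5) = 244115/ 94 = 2596.97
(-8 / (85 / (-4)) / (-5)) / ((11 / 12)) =-384 / 4675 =-0.08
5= 5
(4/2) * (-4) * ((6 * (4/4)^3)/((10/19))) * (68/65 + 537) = -15947688/325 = -49069.81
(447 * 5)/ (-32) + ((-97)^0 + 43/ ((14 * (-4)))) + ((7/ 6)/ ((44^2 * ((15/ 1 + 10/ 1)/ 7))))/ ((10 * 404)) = -571686158657/ 8212512000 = -69.61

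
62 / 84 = 31 / 42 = 0.74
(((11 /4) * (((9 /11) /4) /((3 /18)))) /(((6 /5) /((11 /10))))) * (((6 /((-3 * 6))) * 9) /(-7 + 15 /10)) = 27 /16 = 1.69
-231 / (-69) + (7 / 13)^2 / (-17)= 3.33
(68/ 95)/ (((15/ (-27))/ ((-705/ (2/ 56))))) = 2416176/ 95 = 25433.43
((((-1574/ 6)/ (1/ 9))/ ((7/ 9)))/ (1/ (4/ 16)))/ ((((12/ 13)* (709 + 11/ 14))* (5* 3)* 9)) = -10231/ 1192440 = -0.01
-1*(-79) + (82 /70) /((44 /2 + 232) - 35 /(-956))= 671544331 /8500065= 79.00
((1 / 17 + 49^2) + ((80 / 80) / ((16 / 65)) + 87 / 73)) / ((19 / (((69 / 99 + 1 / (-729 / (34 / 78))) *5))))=6503541079595 / 14748240078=440.97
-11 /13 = -0.85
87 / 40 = 2.18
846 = 846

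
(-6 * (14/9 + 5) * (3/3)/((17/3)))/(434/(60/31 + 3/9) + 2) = -12449/346664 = -0.04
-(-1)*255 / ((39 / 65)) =425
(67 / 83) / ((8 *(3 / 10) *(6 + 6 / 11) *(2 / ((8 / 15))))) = 737 / 53784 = 0.01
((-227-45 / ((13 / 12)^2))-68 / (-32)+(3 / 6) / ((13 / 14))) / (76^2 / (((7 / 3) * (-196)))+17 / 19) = 2314466931 / 103396904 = 22.38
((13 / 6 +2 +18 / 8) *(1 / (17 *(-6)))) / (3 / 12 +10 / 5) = -77 / 2754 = -0.03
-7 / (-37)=7 / 37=0.19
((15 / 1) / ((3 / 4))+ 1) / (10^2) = 21 / 100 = 0.21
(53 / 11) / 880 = 53 / 9680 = 0.01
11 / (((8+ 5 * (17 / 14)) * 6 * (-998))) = -77 / 589818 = -0.00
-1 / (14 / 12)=-0.86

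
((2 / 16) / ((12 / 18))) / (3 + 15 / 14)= 7 / 152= 0.05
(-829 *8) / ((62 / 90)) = -9627.10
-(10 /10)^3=-1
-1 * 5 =-5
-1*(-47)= 47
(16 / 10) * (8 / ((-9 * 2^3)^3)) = -1 / 29160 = -0.00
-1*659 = -659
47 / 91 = 0.52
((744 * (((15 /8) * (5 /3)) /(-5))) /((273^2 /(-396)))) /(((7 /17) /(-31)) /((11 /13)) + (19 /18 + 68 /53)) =113150715480 /106380152333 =1.06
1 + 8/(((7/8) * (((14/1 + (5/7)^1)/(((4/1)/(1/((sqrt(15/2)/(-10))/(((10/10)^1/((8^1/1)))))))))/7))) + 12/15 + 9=-27.32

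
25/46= 0.54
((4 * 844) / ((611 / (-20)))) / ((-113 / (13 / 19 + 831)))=1066951040 / 1311817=813.34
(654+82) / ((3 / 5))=3680 / 3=1226.67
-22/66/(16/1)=-1/48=-0.02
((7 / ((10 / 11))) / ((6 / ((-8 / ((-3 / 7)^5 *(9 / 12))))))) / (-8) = -1294139 / 10935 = -118.35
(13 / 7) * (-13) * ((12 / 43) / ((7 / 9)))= -18252 / 2107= -8.66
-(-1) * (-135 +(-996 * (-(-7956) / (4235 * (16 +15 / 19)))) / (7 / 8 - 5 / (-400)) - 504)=-14667335721 / 19183703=-764.57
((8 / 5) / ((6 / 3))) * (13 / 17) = 52 / 85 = 0.61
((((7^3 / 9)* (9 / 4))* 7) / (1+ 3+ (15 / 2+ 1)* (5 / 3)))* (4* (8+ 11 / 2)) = 194481 / 109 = 1784.23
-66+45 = -21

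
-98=-98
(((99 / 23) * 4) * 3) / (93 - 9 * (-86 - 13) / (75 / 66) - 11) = 7425 / 124499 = 0.06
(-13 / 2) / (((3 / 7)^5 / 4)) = -436982 / 243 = -1798.28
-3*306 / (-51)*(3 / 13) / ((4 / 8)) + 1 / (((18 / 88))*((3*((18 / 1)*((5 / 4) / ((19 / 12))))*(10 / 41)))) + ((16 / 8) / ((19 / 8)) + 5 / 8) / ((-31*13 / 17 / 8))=8.28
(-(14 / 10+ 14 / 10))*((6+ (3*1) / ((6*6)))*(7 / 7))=-511 / 30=-17.03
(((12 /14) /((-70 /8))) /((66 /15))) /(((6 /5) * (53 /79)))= -0.03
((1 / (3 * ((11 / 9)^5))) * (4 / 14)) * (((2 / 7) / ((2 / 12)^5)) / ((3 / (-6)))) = -155.16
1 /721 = 0.00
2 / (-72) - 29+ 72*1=1547 / 36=42.97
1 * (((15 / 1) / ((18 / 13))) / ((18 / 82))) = 2665 / 54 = 49.35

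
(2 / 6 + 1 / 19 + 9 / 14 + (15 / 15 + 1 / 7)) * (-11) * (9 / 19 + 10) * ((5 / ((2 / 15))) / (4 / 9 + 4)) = -2111.07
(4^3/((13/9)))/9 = 4.92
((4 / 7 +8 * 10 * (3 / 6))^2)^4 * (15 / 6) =105800258559305482240 / 5764801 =18352803255360.50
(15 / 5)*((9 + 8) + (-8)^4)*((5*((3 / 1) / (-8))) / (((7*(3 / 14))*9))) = -6855 / 4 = -1713.75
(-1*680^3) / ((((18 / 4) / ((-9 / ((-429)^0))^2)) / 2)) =-11319552000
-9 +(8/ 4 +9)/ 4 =-6.25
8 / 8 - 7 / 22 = 15 / 22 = 0.68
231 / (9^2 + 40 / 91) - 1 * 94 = -675613 / 7411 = -91.16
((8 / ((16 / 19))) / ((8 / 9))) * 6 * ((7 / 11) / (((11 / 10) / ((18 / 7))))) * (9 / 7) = 207765 / 1694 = 122.65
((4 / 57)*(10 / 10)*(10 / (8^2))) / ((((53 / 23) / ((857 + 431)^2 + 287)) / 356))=5660743095 / 2014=2810696.67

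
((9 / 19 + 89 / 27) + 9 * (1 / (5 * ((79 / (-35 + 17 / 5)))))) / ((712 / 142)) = 694309 / 1141425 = 0.61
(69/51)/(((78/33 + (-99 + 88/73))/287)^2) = 1221582267983/99829272737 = 12.24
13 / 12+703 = 8449 / 12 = 704.08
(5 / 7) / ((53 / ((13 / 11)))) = 65 / 4081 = 0.02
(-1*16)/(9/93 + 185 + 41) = -0.07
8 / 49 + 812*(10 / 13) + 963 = 1011415 / 637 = 1587.78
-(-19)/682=19/682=0.03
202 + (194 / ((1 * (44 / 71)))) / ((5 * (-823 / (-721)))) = 23252587 / 90530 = 256.85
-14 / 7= -2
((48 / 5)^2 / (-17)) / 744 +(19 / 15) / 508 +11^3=26724653461 / 20078700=1331.00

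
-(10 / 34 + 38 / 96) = -563 / 816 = -0.69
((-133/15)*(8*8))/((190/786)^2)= -23064384/2375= -9711.32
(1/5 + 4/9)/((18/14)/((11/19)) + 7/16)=35728/147375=0.24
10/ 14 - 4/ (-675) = 3403/ 4725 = 0.72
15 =15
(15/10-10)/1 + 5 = -7/2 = -3.50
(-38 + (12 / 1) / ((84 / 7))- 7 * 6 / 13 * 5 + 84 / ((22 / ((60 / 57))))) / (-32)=133499 / 86944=1.54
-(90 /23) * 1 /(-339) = 0.01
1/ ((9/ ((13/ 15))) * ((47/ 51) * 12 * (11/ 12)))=221/ 23265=0.01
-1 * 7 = -7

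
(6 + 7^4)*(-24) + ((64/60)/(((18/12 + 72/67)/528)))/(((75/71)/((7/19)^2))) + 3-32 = -2698059982099/46704375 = -57768.89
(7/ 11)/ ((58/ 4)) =14/ 319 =0.04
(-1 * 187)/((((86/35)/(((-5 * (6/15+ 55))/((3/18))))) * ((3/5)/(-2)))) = -18129650/43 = -421619.77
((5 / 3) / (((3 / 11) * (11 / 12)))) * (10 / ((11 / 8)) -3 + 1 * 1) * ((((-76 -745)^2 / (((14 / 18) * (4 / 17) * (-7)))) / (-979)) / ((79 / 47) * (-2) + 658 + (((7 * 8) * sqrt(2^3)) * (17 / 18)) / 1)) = 36491074670480895 / 1198432886172676 -1684657575646515 * sqrt(2) / 342409396049336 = 23.49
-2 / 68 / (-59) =1 / 2006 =0.00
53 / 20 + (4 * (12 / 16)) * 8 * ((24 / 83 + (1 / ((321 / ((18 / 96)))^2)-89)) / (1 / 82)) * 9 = -119448090703511 / 76021360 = -1571243.80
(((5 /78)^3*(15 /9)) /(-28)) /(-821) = 625 /32727004128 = 0.00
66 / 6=11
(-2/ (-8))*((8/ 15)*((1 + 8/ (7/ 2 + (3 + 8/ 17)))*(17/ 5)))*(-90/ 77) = -34612/ 30415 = -1.14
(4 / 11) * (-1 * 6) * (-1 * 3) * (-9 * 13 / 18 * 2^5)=-14976 / 11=-1361.45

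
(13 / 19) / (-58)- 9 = -9931 / 1102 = -9.01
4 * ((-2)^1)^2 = 16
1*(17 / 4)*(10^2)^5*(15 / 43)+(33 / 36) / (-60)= 458999999999527 / 30960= 14825581395.33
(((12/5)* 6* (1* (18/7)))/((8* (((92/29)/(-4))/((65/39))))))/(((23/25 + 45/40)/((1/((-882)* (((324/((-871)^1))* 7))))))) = -1262950/609827589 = -0.00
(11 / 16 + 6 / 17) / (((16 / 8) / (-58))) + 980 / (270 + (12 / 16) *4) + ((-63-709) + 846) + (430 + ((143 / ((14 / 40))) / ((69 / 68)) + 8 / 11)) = 5515759551 / 6262256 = 880.79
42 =42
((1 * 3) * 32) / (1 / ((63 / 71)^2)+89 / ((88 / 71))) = 1.31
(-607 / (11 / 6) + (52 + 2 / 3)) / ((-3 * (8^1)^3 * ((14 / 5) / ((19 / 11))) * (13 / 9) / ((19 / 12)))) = 4146085 / 33825792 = 0.12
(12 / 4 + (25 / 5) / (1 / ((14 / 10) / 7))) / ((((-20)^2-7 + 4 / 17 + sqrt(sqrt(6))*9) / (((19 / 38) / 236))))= -116236674225*6^(1 / 4) / 235660578099126802-60886809*6^(3 / 4) / 235660578099126802 + 2660315805*sqrt(6) / 235660578099126802 + 5078706975125 / 235660578099126802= 0.00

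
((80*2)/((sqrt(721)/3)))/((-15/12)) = -384*sqrt(721)/721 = -14.30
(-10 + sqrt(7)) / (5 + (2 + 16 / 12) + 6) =-30 / 43 + 3 * sqrt(7) / 43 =-0.51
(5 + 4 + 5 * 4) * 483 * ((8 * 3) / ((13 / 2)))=672336 / 13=51718.15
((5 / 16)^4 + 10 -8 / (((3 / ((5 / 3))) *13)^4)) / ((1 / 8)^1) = 122923862465185 / 1535088402432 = 80.08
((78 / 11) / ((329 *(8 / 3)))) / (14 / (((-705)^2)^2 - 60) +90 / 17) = 491350328773785 / 321845581873549888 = 0.00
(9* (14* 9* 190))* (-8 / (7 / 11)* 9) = -24377760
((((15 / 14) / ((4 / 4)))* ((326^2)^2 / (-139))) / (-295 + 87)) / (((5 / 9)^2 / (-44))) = -3773804274306 / 63245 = -59669606.68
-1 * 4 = -4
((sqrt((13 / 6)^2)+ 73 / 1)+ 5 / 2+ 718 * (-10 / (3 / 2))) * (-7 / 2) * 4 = 65926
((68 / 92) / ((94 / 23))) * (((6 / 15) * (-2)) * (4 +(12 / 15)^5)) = -459816 / 734375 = -0.63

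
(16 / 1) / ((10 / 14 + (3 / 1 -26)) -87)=-112 / 765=-0.15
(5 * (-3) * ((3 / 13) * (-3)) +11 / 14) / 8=2033 / 1456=1.40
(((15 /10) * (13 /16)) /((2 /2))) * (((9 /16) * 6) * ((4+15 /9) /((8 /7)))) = 41769 /2048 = 20.40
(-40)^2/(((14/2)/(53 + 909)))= 219885.71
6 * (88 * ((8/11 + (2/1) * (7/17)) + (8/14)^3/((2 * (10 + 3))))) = 62356512/75803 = 822.61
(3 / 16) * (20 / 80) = 3 / 64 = 0.05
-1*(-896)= 896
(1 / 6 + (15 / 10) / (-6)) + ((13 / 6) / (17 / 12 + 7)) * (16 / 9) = 1361 / 3636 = 0.37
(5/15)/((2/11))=11/6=1.83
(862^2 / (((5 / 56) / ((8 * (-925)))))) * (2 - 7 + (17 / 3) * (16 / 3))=-13979451485440 / 9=-1553272387271.11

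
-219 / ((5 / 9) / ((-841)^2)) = -1394050851 / 5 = -278810170.20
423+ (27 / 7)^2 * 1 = 21456 / 49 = 437.88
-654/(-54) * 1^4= 12.11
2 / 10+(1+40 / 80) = 17 / 10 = 1.70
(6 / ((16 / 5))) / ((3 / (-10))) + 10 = 15 / 4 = 3.75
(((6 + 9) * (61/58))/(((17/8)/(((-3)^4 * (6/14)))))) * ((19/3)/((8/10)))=7040925/3451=2040.26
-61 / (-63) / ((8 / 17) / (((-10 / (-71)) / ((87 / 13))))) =67405 / 1556604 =0.04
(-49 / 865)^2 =2401 / 748225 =0.00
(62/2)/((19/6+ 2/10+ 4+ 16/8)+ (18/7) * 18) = 210/377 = 0.56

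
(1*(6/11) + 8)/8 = 47/44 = 1.07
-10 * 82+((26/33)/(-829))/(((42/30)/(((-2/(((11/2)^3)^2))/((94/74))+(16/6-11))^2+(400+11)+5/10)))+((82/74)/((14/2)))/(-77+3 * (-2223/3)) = -834129135971677334287343828537/1016825707899405498200544900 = -820.33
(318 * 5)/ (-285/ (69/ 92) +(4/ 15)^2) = -178875/ 42742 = -4.18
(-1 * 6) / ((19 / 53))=-318 / 19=-16.74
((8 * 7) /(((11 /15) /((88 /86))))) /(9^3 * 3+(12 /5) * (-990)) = -160 /387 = -0.41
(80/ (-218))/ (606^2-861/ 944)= -37760/ 37787021607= -0.00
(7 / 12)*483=1127 / 4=281.75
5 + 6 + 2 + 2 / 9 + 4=155 / 9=17.22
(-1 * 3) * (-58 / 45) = 58 / 15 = 3.87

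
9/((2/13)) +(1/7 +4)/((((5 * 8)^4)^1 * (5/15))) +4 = 62.50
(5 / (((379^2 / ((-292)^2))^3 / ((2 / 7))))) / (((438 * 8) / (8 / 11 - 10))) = -180440151454720 / 228205435790926517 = -0.00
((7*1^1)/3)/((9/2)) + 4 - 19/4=-25/108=-0.23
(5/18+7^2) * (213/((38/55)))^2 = 13525885175/2888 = 4683478.25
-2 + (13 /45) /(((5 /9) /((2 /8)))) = -187 /100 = -1.87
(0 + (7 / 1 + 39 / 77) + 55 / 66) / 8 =3853 / 3696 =1.04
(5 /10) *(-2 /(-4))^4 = 1 /32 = 0.03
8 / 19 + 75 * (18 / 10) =2573 / 19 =135.42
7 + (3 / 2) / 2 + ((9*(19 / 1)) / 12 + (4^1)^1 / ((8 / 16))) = 30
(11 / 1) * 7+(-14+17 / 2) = 143 / 2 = 71.50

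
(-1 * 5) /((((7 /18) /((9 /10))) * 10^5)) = -81 /700000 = -0.00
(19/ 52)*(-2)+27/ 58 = -0.27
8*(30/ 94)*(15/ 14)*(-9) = -8100/ 329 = -24.62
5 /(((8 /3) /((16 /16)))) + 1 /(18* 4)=17 /9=1.89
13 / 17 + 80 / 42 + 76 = 28085 / 357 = 78.67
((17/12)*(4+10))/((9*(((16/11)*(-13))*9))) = -1309/101088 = -0.01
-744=-744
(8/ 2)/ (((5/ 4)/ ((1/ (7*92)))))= 4/ 805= 0.00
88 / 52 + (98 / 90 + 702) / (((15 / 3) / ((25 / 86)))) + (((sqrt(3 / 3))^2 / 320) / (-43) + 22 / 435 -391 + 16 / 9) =-1798005593 / 5187520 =-346.60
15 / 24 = 0.62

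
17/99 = 0.17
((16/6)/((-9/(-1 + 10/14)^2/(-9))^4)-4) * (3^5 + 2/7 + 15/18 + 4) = -360439276222/363182463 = -992.45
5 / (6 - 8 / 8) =1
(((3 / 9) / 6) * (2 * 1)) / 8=1 / 72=0.01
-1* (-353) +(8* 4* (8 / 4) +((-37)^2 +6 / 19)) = 33940 / 19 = 1786.32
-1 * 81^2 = -6561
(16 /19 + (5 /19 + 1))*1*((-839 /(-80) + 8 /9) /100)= 0.24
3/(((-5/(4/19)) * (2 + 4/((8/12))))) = -3/190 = -0.02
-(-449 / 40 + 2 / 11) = 11.04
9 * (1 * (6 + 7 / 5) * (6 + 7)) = 865.80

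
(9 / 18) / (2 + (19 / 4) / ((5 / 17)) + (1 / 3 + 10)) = 30 / 1709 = 0.02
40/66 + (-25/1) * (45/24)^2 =-184345/2112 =-87.28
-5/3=-1.67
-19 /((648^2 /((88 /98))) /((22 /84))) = -2299 /216040608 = -0.00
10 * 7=70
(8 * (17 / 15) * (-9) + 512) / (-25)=-2152 / 125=-17.22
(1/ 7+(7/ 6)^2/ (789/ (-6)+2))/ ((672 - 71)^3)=617/ 1012035356262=0.00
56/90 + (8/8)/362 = 10181/16290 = 0.62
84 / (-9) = -28 / 3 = -9.33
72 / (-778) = -36 / 389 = -0.09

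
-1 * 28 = -28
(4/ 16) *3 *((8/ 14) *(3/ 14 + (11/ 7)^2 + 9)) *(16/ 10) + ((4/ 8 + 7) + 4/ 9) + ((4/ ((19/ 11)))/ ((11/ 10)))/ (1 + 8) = 16.19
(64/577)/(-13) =-64/7501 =-0.01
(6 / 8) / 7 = 3 / 28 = 0.11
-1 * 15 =-15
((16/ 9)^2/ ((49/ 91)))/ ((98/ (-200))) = -332800/ 27783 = -11.98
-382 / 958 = -191 / 479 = -0.40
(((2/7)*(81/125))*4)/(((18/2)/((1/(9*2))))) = 4/875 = 0.00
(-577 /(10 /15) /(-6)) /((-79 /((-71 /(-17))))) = -40967 /5372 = -7.63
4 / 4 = 1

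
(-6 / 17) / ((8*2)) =-3 / 136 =-0.02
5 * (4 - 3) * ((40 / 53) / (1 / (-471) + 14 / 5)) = 471000 / 349217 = 1.35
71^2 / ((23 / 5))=25205 / 23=1095.87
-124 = -124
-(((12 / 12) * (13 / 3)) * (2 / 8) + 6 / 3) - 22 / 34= -761 / 204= -3.73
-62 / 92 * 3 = -93 / 46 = -2.02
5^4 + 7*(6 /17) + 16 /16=10684 /17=628.47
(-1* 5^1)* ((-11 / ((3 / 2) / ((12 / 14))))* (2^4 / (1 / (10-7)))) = 10560 / 7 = 1508.57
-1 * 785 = -785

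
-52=-52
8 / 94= 4 / 47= 0.09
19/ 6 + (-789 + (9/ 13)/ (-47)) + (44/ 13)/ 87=-27847505/ 35438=-785.81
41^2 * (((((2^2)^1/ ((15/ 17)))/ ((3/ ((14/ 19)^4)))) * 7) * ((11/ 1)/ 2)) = 169063360928/ 5864445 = 28828.54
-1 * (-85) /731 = 5 /43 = 0.12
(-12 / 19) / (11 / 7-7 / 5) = -3.68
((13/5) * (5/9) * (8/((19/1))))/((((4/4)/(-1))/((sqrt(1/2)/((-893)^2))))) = -52 * sqrt(2)/136363779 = -0.00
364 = 364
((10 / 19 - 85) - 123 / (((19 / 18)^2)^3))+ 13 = -7546045994 / 47045881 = -160.40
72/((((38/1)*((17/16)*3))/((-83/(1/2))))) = -31872/323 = -98.67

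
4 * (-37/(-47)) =148/47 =3.15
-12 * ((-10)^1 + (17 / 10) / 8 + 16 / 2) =429 / 20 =21.45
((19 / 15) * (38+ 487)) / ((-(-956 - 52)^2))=-95 / 145152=-0.00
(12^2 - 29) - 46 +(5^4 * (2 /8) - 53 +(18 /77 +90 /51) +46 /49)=6420963 /36652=175.19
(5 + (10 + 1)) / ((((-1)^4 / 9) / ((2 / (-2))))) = -144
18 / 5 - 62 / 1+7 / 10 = -57.70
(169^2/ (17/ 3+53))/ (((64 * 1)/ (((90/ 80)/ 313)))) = 771147/ 28205056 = 0.03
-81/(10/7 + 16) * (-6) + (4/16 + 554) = 142041/244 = 582.14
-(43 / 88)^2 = -0.24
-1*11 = -11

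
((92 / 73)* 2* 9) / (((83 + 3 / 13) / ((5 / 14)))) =26910 / 276451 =0.10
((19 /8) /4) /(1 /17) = 323 /32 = 10.09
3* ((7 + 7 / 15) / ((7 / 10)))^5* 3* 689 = 23119003648 / 27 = 856259394.37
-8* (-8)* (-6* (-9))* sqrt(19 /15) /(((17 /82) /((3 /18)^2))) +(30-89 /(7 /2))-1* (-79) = 585 /7 +2624* sqrt(285) /85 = 604.73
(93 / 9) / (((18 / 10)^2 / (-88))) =-68200 / 243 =-280.66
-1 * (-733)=733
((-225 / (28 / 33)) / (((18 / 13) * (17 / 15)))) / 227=-160875 / 216104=-0.74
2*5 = 10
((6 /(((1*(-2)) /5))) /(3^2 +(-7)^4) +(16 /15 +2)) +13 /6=18896 /3615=5.23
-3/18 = -0.17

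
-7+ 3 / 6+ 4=-5 / 2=-2.50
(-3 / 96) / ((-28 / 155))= 155 / 896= 0.17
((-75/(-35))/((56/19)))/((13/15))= 4275/5096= 0.84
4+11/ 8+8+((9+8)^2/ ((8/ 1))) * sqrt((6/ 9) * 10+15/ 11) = 107/ 8+289 * sqrt(8745)/ 264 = 115.75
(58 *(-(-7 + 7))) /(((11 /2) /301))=0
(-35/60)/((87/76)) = -133/261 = -0.51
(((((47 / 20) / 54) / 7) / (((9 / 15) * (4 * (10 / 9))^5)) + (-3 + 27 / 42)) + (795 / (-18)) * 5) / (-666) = 3839590297211 / 11457331200000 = 0.34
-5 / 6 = -0.83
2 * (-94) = -188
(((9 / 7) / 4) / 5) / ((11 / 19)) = 171 / 1540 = 0.11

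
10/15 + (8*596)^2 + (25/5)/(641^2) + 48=28022749005473/1232643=22733872.67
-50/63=-0.79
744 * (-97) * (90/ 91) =-6495120/ 91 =-71374.95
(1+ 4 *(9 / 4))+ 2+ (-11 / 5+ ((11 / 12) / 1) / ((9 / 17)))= 11.53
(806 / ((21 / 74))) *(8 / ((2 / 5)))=1192880 / 21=56803.81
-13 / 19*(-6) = 4.11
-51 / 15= -17 / 5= -3.40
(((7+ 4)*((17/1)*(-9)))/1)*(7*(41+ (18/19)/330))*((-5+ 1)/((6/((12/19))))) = 367121664/1805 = 203391.50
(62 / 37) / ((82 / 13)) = 403 / 1517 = 0.27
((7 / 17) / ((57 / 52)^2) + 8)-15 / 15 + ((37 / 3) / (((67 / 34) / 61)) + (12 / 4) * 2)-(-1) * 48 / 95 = 7320346097 / 18503055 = 395.63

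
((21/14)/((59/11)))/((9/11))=0.34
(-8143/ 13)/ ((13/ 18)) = -146574/ 169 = -867.30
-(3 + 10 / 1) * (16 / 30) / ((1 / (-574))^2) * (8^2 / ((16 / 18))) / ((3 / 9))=-2467116288 / 5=-493423257.60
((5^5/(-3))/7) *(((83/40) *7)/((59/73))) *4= -3786875/354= -10697.39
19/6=3.17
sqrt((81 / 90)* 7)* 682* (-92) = -94116* sqrt(70) / 5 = -157486.19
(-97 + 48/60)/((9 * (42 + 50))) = -481/4140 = -0.12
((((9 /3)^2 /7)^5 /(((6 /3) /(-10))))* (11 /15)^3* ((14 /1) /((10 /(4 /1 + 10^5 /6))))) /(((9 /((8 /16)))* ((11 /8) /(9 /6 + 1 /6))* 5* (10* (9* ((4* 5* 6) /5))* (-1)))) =1512863 /1500625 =1.01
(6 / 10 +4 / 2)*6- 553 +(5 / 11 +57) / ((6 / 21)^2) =166.42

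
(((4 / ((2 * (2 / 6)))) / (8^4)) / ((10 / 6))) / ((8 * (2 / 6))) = 27 / 81920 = 0.00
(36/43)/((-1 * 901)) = -36/38743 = -0.00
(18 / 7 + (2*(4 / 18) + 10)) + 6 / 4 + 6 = 2585 / 126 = 20.52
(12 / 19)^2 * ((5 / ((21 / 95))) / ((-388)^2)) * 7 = 75 / 178771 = 0.00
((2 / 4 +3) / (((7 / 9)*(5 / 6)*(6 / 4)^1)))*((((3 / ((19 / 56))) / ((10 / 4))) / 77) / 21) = 288 / 36575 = 0.01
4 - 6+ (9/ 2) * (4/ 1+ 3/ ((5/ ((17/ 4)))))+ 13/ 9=10411/ 360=28.92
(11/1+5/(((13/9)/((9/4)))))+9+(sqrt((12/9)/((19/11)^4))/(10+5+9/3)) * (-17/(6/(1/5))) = 1445/52 - 2057 * sqrt(3)/292410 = 27.78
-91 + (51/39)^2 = -15090/169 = -89.29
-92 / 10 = -46 / 5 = -9.20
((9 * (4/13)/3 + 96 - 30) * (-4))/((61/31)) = -107880/793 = -136.04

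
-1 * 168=-168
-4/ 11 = -0.36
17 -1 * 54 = -37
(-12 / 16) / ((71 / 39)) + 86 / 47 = 18925 / 13348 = 1.42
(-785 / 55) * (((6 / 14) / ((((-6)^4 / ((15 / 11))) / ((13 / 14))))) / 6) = -10205 / 10245312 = -0.00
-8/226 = -4/113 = -0.04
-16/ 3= -5.33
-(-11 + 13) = -2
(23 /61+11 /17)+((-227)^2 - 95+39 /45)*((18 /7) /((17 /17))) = 4800453276 /36295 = 132262.11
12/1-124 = -112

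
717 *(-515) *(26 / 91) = -738510 / 7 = -105501.43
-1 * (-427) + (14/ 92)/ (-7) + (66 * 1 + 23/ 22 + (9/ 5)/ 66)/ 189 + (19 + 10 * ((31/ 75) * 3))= 31336061/ 68310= 458.73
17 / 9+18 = 19.89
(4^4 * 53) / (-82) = -6784 / 41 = -165.46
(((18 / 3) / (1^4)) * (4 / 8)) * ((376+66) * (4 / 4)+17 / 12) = 5321 / 4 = 1330.25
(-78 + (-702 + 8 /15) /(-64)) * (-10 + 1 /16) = 1705487 /2560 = 666.21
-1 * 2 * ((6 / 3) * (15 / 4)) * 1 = -15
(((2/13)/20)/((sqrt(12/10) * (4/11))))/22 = sqrt(30)/6240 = 0.00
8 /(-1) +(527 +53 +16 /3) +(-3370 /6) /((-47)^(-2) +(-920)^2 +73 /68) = 44041106169056 /76283758875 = 577.33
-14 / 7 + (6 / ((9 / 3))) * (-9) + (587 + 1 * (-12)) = 555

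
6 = 6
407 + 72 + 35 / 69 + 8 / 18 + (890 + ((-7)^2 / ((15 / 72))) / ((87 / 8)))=41768252 / 30015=1391.58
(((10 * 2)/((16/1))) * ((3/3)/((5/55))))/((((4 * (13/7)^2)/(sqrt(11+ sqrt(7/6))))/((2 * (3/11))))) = 245 * sqrt(6 * sqrt(42)+ 396)/2704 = 1.89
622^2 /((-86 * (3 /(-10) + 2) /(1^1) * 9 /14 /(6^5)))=-23398744320 /731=-32009226.16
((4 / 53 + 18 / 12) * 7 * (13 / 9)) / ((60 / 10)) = 15197 / 5724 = 2.65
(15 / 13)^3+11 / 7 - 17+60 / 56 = -394347 / 30758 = -12.82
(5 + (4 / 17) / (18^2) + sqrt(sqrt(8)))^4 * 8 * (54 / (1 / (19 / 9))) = 304 * (1377 * 2^(3 / 4) + 6886)^4 / 1198435061547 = 1818677.36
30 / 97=0.31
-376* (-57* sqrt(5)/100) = 5358* sqrt(5)/25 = 479.23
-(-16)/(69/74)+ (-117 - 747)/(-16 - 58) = 73616/2553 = 28.84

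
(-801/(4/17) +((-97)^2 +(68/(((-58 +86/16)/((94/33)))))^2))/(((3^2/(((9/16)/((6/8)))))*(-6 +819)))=4646497631515/7532234881776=0.62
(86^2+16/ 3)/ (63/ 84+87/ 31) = 393328/ 189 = 2081.10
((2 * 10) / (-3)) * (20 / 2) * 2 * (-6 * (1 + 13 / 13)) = 1600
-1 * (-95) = 95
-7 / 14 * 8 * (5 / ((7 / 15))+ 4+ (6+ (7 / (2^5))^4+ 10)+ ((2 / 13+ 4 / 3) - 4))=-8073642097 / 71565312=-112.82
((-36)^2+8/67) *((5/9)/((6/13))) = 2822300/1809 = 1560.14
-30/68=-15/34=-0.44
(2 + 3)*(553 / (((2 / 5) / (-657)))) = -9083025 / 2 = -4541512.50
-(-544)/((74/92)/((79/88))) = 247112/407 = 607.15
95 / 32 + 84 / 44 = 1717 / 352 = 4.88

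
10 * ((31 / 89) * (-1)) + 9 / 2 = 181 / 178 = 1.02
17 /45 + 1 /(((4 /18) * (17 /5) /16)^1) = 16489 /765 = 21.55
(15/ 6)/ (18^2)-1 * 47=-30451/ 648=-46.99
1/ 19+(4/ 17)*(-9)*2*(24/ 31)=-32305/ 10013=-3.23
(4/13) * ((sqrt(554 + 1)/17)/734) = 2 * sqrt(555)/81107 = 0.00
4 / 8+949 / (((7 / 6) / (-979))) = -11148845 / 14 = -796346.07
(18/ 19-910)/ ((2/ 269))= -2323084/ 19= -122267.58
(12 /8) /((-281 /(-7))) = 21 /562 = 0.04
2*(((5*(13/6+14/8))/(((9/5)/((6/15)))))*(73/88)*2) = 17155/1188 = 14.44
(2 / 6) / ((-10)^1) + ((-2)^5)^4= 31457279 / 30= 1048575.97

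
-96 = -96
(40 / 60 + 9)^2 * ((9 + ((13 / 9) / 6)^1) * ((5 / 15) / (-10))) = -419659 / 14580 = -28.78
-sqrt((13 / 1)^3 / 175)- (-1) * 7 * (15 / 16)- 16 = -151 / 16- 13 * sqrt(91) / 35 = -12.98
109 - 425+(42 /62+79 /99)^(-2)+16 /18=-58061126575 /184525056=-314.65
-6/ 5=-1.20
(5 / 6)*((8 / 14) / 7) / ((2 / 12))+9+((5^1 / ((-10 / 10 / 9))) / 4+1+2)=227 / 196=1.16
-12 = -12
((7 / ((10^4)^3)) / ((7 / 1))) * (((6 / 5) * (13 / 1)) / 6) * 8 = 13 / 625000000000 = 0.00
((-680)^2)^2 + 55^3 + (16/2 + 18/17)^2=61792224746091/289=213813926457.06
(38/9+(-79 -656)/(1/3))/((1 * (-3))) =19807/27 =733.59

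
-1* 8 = -8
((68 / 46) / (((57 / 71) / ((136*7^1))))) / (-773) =-2298128 / 1013403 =-2.27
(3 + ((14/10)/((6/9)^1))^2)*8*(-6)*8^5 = -11654922.24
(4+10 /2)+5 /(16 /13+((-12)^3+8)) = 201031 /22344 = 9.00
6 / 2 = 3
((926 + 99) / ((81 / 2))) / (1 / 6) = 4100 / 27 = 151.85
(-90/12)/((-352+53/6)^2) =-270/4239481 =-0.00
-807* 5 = -4035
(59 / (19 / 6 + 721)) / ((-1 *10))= -177 / 21725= -0.01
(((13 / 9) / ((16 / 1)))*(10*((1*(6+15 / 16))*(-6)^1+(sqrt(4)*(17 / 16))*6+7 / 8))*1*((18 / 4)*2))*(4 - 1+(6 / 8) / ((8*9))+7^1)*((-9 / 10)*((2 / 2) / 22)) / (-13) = -20181 / 2816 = -7.17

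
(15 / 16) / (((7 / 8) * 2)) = 15 / 28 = 0.54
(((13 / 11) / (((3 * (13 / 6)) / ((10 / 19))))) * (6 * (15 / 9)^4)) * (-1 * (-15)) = 125000 / 1881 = 66.45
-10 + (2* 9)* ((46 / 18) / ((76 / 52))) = 408 / 19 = 21.47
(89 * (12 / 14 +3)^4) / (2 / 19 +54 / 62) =27858668661 / 1380575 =20179.03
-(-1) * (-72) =-72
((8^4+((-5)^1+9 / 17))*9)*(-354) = -221605416 / 17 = -13035612.71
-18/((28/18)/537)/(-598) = 43497/4186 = 10.39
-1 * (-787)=787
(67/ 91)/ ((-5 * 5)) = -67/ 2275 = -0.03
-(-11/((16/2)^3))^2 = -121/262144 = -0.00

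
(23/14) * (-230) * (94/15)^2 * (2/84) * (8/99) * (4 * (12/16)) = -18696976/218295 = -85.65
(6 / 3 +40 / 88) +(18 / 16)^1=315 / 88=3.58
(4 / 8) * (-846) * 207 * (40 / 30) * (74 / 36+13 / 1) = -1757706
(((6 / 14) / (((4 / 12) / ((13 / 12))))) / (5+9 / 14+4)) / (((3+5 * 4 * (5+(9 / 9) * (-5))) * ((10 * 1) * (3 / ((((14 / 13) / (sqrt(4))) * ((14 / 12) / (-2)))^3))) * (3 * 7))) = -0.00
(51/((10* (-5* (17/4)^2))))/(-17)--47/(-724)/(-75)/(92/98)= 612691/144372840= 0.00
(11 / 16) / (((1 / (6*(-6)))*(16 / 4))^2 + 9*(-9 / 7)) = -6237 / 104864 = -0.06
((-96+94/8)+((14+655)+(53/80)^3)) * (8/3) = 99846959/64000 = 1560.11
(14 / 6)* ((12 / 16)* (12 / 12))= 7 / 4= 1.75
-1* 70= -70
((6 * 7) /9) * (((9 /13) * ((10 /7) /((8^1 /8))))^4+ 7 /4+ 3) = 1565364259 /58778538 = 26.63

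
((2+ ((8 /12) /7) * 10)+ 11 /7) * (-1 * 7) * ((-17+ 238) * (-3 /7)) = 20995 /7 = 2999.29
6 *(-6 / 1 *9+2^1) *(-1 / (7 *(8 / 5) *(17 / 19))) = 3705 / 119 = 31.13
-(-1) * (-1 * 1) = -1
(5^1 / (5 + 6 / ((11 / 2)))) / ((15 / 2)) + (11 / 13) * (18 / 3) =5.19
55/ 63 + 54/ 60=1117/ 630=1.77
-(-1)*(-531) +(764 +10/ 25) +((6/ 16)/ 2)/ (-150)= 186719/ 800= 233.40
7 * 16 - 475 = -363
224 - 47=177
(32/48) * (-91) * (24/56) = -26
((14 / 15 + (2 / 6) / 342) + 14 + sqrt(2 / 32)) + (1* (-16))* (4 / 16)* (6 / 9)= 128431 / 10260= 12.52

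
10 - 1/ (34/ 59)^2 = 8079/ 1156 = 6.99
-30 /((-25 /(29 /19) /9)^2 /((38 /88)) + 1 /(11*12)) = -89919720 /23012707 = -3.91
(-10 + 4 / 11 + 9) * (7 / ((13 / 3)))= -147 / 143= -1.03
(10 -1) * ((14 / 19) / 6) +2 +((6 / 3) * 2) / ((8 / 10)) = 154 / 19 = 8.11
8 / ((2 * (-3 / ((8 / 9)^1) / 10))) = -320 / 27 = -11.85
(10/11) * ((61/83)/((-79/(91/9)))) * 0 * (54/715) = 0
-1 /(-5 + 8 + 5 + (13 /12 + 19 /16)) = -48 /493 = -0.10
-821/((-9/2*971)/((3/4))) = 821/5826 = 0.14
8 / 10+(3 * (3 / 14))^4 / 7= 1108453 / 1344560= 0.82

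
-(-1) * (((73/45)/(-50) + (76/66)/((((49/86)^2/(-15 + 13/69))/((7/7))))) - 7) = -11631356117/195252750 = -59.57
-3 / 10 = -0.30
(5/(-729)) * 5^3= -0.86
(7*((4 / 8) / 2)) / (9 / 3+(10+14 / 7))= 7 / 60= 0.12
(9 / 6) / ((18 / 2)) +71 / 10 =109 / 15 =7.27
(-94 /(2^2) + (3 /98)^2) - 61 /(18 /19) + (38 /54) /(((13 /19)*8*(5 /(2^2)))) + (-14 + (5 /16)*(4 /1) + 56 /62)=-13014553912 /130626405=-99.63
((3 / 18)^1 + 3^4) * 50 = 12175 / 3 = 4058.33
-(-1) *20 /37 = 20 /37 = 0.54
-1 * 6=-6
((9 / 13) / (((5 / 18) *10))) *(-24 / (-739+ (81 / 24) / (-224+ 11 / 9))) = 0.01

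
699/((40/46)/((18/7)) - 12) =-144693/2414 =-59.94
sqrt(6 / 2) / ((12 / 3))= 0.43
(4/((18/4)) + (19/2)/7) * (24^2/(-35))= -9056/245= -36.96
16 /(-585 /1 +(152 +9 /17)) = -34 /919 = -0.04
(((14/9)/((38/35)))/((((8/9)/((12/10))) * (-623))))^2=441/45751696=0.00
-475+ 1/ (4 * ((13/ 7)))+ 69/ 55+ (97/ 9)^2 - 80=-101339747/ 231660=-437.45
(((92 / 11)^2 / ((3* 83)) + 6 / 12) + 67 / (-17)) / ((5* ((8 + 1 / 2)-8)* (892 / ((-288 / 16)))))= 9711951 / 380730130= 0.03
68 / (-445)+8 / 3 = 3356 / 1335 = 2.51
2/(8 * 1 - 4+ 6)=1/5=0.20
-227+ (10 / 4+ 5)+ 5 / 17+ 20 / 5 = -7317 / 34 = -215.21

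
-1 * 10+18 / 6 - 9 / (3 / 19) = -64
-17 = -17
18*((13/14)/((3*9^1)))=13/21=0.62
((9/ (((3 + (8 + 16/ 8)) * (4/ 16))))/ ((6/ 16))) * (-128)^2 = 1572864/ 13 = 120989.54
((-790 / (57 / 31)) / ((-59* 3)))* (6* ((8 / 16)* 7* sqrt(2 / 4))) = 85715* sqrt(2) / 3363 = 36.04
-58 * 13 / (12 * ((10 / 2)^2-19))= -377 / 36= -10.47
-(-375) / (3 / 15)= 1875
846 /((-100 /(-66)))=13959 /25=558.36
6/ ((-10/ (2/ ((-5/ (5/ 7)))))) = 6/ 35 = 0.17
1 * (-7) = -7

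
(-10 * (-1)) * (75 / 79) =750 / 79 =9.49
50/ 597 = 0.08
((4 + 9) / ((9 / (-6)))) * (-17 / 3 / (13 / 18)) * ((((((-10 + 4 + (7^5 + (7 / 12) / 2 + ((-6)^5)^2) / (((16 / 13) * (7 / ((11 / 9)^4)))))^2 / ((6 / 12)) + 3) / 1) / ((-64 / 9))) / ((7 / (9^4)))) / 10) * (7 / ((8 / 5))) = -1924729222154354578.72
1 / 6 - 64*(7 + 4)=-4223 / 6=-703.83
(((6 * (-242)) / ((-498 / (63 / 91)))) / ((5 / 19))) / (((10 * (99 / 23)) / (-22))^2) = 2.00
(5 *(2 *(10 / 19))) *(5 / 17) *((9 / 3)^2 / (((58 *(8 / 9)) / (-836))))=-111375 / 493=-225.91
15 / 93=5 / 31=0.16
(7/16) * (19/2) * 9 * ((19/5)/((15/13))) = 98553/800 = 123.19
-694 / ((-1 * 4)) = 347 / 2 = 173.50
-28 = -28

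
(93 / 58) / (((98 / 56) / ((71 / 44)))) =6603 / 4466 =1.48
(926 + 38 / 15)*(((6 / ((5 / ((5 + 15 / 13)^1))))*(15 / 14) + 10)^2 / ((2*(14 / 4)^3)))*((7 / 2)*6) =29604242560 / 405769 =72958.36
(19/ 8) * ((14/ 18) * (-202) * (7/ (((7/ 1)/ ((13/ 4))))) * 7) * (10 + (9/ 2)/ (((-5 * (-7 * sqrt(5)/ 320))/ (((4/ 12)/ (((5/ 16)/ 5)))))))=-5588128 * sqrt(5)/ 15 - 6112015/ 72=-917918.04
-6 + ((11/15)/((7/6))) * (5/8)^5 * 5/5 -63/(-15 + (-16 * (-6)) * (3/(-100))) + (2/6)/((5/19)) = -294750727/256327680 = -1.15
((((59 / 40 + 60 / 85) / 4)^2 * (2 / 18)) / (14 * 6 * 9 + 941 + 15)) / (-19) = -2199289 / 2165896396800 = -0.00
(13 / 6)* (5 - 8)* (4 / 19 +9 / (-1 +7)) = -845 / 76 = -11.12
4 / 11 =0.36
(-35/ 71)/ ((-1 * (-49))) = -0.01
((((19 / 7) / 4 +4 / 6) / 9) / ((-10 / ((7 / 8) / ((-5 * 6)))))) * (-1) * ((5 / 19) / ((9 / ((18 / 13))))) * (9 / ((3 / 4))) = -113 / 533520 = -0.00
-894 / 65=-13.75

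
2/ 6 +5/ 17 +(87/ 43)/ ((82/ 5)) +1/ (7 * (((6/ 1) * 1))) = 0.77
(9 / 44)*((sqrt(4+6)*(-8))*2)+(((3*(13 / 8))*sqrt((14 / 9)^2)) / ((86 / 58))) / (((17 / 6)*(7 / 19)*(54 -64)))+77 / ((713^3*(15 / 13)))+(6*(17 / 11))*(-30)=-48732968613450799 / 174875875618620 -36*sqrt(10) / 11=-289.02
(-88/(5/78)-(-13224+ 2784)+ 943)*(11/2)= 550561/10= 55056.10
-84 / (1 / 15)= -1260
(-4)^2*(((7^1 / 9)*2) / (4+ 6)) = 112 / 45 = 2.49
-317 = -317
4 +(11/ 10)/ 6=251/ 60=4.18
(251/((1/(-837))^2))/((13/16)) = 2813485104/13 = 216421931.08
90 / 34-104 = -1723 / 17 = -101.35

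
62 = 62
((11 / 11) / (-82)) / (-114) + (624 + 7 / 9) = 624.78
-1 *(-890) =890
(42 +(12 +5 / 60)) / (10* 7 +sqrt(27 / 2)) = 22715 / 29319-649* sqrt(6) / 39092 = 0.73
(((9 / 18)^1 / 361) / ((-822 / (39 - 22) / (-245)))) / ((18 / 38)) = 0.01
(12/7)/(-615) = -4/1435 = -0.00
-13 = -13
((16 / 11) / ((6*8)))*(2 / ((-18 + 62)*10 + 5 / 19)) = 38 / 276045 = 0.00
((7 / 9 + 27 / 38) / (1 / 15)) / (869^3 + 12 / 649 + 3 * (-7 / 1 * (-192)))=1651705 / 48552494290194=0.00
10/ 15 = 2/ 3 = 0.67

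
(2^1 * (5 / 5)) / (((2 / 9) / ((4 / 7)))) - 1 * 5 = 1 / 7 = 0.14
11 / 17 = 0.65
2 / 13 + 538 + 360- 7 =11585 / 13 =891.15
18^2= 324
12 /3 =4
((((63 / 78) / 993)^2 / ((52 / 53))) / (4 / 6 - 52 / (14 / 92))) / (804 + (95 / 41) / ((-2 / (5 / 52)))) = -319431 / 129873944694787228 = -0.00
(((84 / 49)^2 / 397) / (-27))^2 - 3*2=-20434637030 / 3405772881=-6.00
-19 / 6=-3.17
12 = 12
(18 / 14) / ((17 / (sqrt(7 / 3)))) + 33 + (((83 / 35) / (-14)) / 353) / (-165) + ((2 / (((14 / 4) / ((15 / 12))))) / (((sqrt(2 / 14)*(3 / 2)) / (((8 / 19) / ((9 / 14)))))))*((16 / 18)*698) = 3*sqrt(21) / 119 + 941821733 / 28540050 + 893440*sqrt(7) / 4617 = 545.10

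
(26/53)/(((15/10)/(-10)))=-520/159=-3.27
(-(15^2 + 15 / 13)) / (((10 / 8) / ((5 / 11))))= -11760 / 143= -82.24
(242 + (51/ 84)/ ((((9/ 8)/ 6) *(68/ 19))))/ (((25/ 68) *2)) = 173434/ 525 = 330.35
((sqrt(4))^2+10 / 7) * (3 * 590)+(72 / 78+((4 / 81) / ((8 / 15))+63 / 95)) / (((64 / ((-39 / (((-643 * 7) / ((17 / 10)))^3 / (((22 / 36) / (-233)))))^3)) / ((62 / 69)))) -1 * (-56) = 9664.57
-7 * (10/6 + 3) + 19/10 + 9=-21.77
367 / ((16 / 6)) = 1101 / 8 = 137.62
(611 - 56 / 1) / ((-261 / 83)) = -15355 / 87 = -176.49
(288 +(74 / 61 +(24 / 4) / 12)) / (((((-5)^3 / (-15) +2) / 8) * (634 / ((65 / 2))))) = 11.50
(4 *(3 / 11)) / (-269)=-12 / 2959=-0.00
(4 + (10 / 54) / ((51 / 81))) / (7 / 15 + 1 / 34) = 8.66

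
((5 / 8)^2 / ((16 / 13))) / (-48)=-325 / 49152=-0.01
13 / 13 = 1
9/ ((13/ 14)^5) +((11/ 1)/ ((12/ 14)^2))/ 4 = 897146831/ 53466192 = 16.78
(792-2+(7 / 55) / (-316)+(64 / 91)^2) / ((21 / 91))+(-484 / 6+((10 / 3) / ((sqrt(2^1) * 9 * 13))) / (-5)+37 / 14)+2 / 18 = 333549564709 / 99639540-sqrt(2) / 351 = 3347.56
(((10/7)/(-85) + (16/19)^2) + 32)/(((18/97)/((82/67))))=5585418110/25904277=215.62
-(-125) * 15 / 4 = 1875 / 4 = 468.75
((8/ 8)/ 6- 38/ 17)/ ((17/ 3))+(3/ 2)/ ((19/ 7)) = 1030/ 5491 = 0.19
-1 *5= -5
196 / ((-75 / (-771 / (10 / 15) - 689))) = 361718 / 75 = 4822.91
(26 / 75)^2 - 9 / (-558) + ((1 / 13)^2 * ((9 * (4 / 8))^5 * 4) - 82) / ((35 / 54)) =-58.99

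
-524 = -524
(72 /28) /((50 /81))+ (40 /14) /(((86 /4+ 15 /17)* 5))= 558169 /133175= 4.19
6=6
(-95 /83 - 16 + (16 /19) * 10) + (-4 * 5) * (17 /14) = -364389 /11039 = -33.01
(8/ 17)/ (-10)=-4/ 85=-0.05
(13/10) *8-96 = -428/5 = -85.60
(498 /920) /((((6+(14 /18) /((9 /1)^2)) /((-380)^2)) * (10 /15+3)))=3931744860 /1108393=3547.25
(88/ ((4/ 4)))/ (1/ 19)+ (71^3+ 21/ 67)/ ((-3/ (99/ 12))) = -131666271/ 134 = -982584.11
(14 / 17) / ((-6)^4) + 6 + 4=110167 / 11016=10.00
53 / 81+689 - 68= 50354 / 81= 621.65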